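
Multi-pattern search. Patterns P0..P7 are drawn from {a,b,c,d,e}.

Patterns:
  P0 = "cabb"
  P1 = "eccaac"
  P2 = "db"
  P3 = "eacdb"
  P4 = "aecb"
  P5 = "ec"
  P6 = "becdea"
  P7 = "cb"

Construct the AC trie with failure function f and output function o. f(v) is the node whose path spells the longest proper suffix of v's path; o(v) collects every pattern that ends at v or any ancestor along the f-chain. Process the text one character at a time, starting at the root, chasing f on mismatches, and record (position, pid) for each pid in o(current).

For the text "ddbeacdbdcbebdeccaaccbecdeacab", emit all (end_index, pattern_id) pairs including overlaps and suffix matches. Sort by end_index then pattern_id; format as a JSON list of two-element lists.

Construct AC machine:
Trie nodes:
  n0 'ε': a→17 b→21 c→1 d→11 e→5
  n1 'c': a→2 b→27
  n2 'ca': b→3
  n3 'cab': b→4
  n4 'cabb': ·  [P0 ends]
  n5 'e': a→13 c→6
  n6 'ec': c→7  [P5 ends]
  n7 'ecc': a→8
  n8 'ecca': a→9
  n9 'eccaa': c→10
  n10 'eccaac': ·  [P1 ends]
  n11 'd': b→12
  n12 'db': ·  [P2 ends]
  n13 'ea': c→14
  n14 'eac': d→15
  n15 'eacd': b→16
  n16 'eacdb': ·  [P3 ends]
  n17 'a': e→18
  n18 'ae': c→19
  n19 'aec': b→20
  n20 'aecb': ·  [P4 ends]
  n21 'b': e→22
  n22 'be': c→23
  n23 'bec': d→24
  n24 'becd': e→25
  n25 'becde': a→26
  n26 'becdea': ·  [P6 ends]
  n27 'cb': ·  [P7 ends]

BFS fail/out derivation:
  n1('c'): parent n0 fail=0; on 'c' 0 → fail=0;  out ∅∪∅=∅
  n5('e'): parent n0 fail=0; on 'e' 0 → fail=0;  out ∅∪∅=∅
  n11('d'): parent n0 fail=0; on 'd' 0 → fail=0;  out ∅∪∅=∅
  n17('a'): parent n0 fail=0; on 'a' 0 → fail=0;  out ∅∪∅=∅
  n21('b'): parent n0 fail=0; on 'b' 0 → fail=0;  out ∅∪∅=∅
  n2('ca'): parent n1 fail=0; on 'a' 0 → fail=17;  out ∅∪∅=∅
  n6('ec'): parent n5 fail=0; on 'c' 0 → fail=1;  out {5}∪∅={5}
  n12('db'): parent n11 fail=0; on 'b' 0 → fail=21;  out {2}∪∅={2}
  n13('ea'): parent n5 fail=0; on 'a' 0 → fail=17;  out ∅∪∅=∅
  n18('ae'): parent n17 fail=0; on 'e' 0 → fail=5;  out ∅∪∅=∅
  n22('be'): parent n21 fail=0; on 'e' 0 → fail=5;  out ∅∪∅=∅
  n27('cb'): parent n1 fail=0; on 'b' 0 → fail=21;  out {7}∪∅={7}
  n3('cab'): parent n2 fail=17; on 'b' 17→0 → fail=21;  out ∅∪∅=∅
  n7('ecc'): parent n6 fail=1; on 'c' 1→0 → fail=1;  out ∅∪∅=∅
  n14('eac'): parent n13 fail=17; on 'c' 17→0 → fail=1;  out ∅∪∅=∅
  n19('aec'): parent n18 fail=5; on 'c' 5 → fail=6;  out ∅∪{5}={5}
  n23('bec'): parent n22 fail=5; on 'c' 5 → fail=6;  out ∅∪{5}={5}
  n4('cabb'): parent n3 fail=21; on 'b' 21→0 → fail=21;  out {0}∪∅={0}
  n8('ecca'): parent n7 fail=1; on 'a' 1 → fail=2;  out ∅∪∅=∅
  n15('eacd'): parent n14 fail=1; on 'd' 1→0 → fail=11;  out ∅∪∅=∅
  n20('aecb'): parent n19 fail=6; on 'b' 6→1 → fail=27;  out {4}∪{7}={4,7}
  n24('becd'): parent n23 fail=6; on 'd' 6→1→0 → fail=11;  out ∅∪∅=∅
  n9('eccaa'): parent n8 fail=2; on 'a' 2→17→0 → fail=17;  out ∅∪∅=∅
  n16('eacdb'): parent n15 fail=11; on 'b' 11 → fail=12;  out {3}∪{2}={2,3}
  n25('becde'): parent n24 fail=11; on 'e' 11→0 → fail=5;  out ∅∪∅=∅
  n10('eccaac'): parent n9 fail=17; on 'c' 17→0 → fail=1;  out {1}∪∅={1}
  n26('becdea'): parent n25 fail=5; on 'a' 5 → fail=13;  out {6}∪∅={6}

Run:
[0] read 'd'  n0⇒n11
[1] read 'd'  n11⇒n11 (fail-walked)
[2] read 'b'  n11⇒n12  → match P2@[1:2]
[3] read 'e'  n12⇒n22 (fail-walked)
[4] read 'a'  n22⇒n13 (fail-walked)
[5] read 'c'  n13⇒n14
[6] read 'd'  n14⇒n15
[7] read 'b'  n15⇒n16  → match P2@[6:7],P3@[3:7]
[8] read 'd'  n16⇒n11 (fail-walked)
[9] read 'c'  n11⇒n1 (fail-walked)
[10] read 'b'  n1⇒n27  → match P7@[9:10]
[11] read 'e'  n27⇒n22 (fail-walked)
[12] read 'b'  n22⇒n21 (fail-walked)
[13] read 'd'  n21⇒n11 (fail-walked)
[14] read 'e'  n11⇒n5 (fail-walked)
[15] read 'c'  n5⇒n6  → match P5@[14:15]
[16] read 'c'  n6⇒n7
[17] read 'a'  n7⇒n8
[18] read 'a'  n8⇒n9
[19] read 'c'  n9⇒n10  → match P1@[14:19]
[20] read 'c'  n10⇒n1 (fail-walked)
[21] read 'b'  n1⇒n27  → match P7@[20:21]
[22] read 'e'  n27⇒n22 (fail-walked)
[23] read 'c'  n22⇒n23  → match P5@[22:23]
[24] read 'd'  n23⇒n24
[25] read 'e'  n24⇒n25
[26] read 'a'  n25⇒n26  → match P6@[21:26]
[27] read 'c'  n26⇒n14 (fail-walked)
[28] read 'a'  n14⇒n2 (fail-walked)
[29] read 'b'  n2⇒n3

Result: [[2,2],[7,2],[7,3],[10,7],[15,5],[19,1],[21,7],[23,5],[26,6]]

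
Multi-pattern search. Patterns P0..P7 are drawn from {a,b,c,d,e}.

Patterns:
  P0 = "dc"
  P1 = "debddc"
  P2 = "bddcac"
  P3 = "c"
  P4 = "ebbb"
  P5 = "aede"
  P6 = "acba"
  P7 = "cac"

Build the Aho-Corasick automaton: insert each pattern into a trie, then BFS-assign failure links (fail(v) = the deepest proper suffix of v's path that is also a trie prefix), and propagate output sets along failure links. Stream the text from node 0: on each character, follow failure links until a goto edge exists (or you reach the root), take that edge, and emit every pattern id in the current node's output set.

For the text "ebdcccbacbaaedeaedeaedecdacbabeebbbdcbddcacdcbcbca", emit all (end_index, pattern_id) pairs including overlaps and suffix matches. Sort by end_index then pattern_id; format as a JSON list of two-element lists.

Construct AC machine:
Trie nodes:
  0='ε' goto a→19 b→8 c→14 d→1 e→15
  1='d' goto c→2 e→3
  2='dc' goto ·  [P0 ends]
  3='de' goto b→4
  4='deb' goto d→5
  5='debd' goto d→6
  6='debdd' goto c→7
  7='debddc' goto ·  [P1 ends]
  8='b' goto d→9
  9='bd' goto d→10
  10='bdd' goto c→11
  11='bddc' goto a→12
  12='bddca' goto c→13
  13='bddcac' goto ·  [P2 ends]
  14='c' goto a→26  [P3 ends]
  15='e' goto b→16
  16='eb' goto b→17
  17='ebb' goto b→18
  18='ebbb' goto ·  [P4 ends]
  19='a' goto c→23 e→20
  20='ae' goto d→21
  21='aed' goto e→22
  22='aede' goto ·  [P5 ends]
  23='ac' goto b→24
  24='acb' goto a→25
  25='acba' goto ·  [P6 ends]
  26='ca' goto c→27
  27='cac' goto ·  [P7 ends]

Failure links (BFS by depth):
  fail(1) 'd': from fail(0)=0 chase 'd': 0 ⇒ 0;  out=∅∪out(0)=∅
  fail(8) 'b': from fail(0)=0 chase 'b': 0 ⇒ 0;  out=∅∪out(0)=∅
  fail(14) 'c': from fail(0)=0 chase 'c': 0 ⇒ 0;  out={3}∪out(0)={3}
  fail(15) 'e': from fail(0)=0 chase 'e': 0 ⇒ 0;  out=∅∪out(0)=∅
  fail(19) 'a': from fail(0)=0 chase 'a': 0 ⇒ 0;  out=∅∪out(0)=∅
  fail(2) 'dc': from fail(1)=0 chase 'c': 0 ⇒ 14;  out={0}∪out(14)={0,3}
  fail(3) 'de': from fail(1)=0 chase 'e': 0 ⇒ 15;  out=∅∪out(15)=∅
  fail(9) 'bd': from fail(8)=0 chase 'd': 0 ⇒ 1;  out=∅∪out(1)=∅
  fail(16) 'eb': from fail(15)=0 chase 'b': 0 ⇒ 8;  out=∅∪out(8)=∅
  fail(20) 'ae': from fail(19)=0 chase 'e': 0 ⇒ 15;  out=∅∪out(15)=∅
  fail(23) 'ac': from fail(19)=0 chase 'c': 0 ⇒ 14;  out=∅∪out(14)={3}
  fail(26) 'ca': from fail(14)=0 chase 'a': 0 ⇒ 19;  out=∅∪out(19)=∅
  fail(4) 'deb': from fail(3)=15 chase 'b': 15 ⇒ 16;  out=∅∪out(16)=∅
  fail(10) 'bdd': from fail(9)=1 chase 'd': 1→0 ⇒ 1;  out=∅∪out(1)=∅
  fail(17) 'ebb': from fail(16)=8 chase 'b': 8→0 ⇒ 8;  out=∅∪out(8)=∅
  fail(21) 'aed': from fail(20)=15 chase 'd': 15→0 ⇒ 1;  out=∅∪out(1)=∅
  fail(24) 'acb': from fail(23)=14 chase 'b': 14→0 ⇒ 8;  out=∅∪out(8)=∅
  fail(27) 'cac': from fail(26)=19 chase 'c': 19 ⇒ 23;  out={7}∪out(23)={3,7}
  fail(5) 'debd': from fail(4)=16 chase 'd': 16→8 ⇒ 9;  out=∅∪out(9)=∅
  fail(11) 'bddc': from fail(10)=1 chase 'c': 1 ⇒ 2;  out=∅∪out(2)={0,3}
  fail(18) 'ebbb': from fail(17)=8 chase 'b': 8→0 ⇒ 8;  out={4}∪out(8)={4}
  fail(22) 'aede': from fail(21)=1 chase 'e': 1 ⇒ 3;  out={5}∪out(3)={5}
  fail(25) 'acba': from fail(24)=8 chase 'a': 8→0 ⇒ 19;  out={6}∪out(19)={6}
  fail(6) 'debdd': from fail(5)=9 chase 'd': 9 ⇒ 10;  out=∅∪out(10)=∅
  fail(12) 'bddca': from fail(11)=2 chase 'a': 2→14 ⇒ 26;  out=∅∪out(26)=∅
  fail(7) 'debddc': from fail(6)=10 chase 'c': 10 ⇒ 11;  out={1}∪out(11)={0,1,3}
  fail(13) 'bddcac': from fail(12)=26 chase 'c': 26 ⇒ 27;  out={2}∪out(27)={2,3,7}

Scan:
[0] read 'e'  n0⇒n15
[1] read 'b'  n15⇒n16
[2] read 'd'  n16⇒n9 (via fail)
[3] read 'c'  n9⇒n2 (via fail)  → match P0@[2:3],P3@[3:3]
[4] read 'c'  n2⇒n14 (via fail)  → match P3@[4:4]
[5] read 'c'  n14⇒n14 (via fail)  → match P3@[5:5]
[6] read 'b'  n14⇒n8 (via fail)
[7] read 'a'  n8⇒n19 (via fail)
[8] read 'c'  n19⇒n23  → match P3@[8:8]
[9] read 'b'  n23⇒n24
[10] read 'a'  n24⇒n25  → match P6@[7:10]
[11] read 'a'  n25⇒n19 (via fail)
[12] read 'e'  n19⇒n20
[13] read 'd'  n20⇒n21
[14] read 'e'  n21⇒n22  → match P5@[11:14]
[15] read 'a'  n22⇒n19 (via fail)
[16] read 'e'  n19⇒n20
[17] read 'd'  n20⇒n21
[18] read 'e'  n21⇒n22  → match P5@[15:18]
[19] read 'a'  n22⇒n19 (via fail)
[20] read 'e'  n19⇒n20
[21] read 'd'  n20⇒n21
[22] read 'e'  n21⇒n22  → match P5@[19:22]
[23] read 'c'  n22⇒n14 (via fail)  → match P3@[23:23]
[24] read 'd'  n14⇒n1 (via fail)
[25] read 'a'  n1⇒n19 (via fail)
[26] read 'c'  n19⇒n23  → match P3@[26:26]
[27] read 'b'  n23⇒n24
[28] read 'a'  n24⇒n25  → match P6@[25:28]
[29] read 'b'  n25⇒n8 (via fail)
[30] read 'e'  n8⇒n15 (via fail)
[31] read 'e'  n15⇒n15 (via fail)
[32] read 'b'  n15⇒n16
[33] read 'b'  n16⇒n17
[34] read 'b'  n17⇒n18  → match P4@[31:34]
[35] read 'd'  n18⇒n9 (via fail)
[36] read 'c'  n9⇒n2 (via fail)  → match P0@[35:36],P3@[36:36]
[37] read 'b'  n2⇒n8 (via fail)
[38] read 'd'  n8⇒n9
[39] read 'd'  n9⇒n10
[40] read 'c'  n10⇒n11  → match P0@[39:40],P3@[40:40]
[41] read 'a'  n11⇒n12
[42] read 'c'  n12⇒n13  → match P2@[37:42],P3@[42:42],P7@[40:42]
[43] read 'd'  n13⇒n1 (via fail)
[44] read 'c'  n1⇒n2  → match P0@[43:44],P3@[44:44]
[45] read 'b'  n2⇒n8 (via fail)
[46] read 'c'  n8⇒n14 (via fail)  → match P3@[46:46]
[47] read 'b'  n14⇒n8 (via fail)
[48] read 'c'  n8⇒n14 (via fail)  → match P3@[48:48]
[49] read 'a'  n14⇒n26

All matches (sorted): [[3,0],[3,3],[4,3],[5,3],[8,3],[10,6],[14,5],[18,5],[22,5],[23,3],[26,3],[28,6],[34,4],[36,0],[36,3],[40,0],[40,3],[42,2],[42,3],[42,7],[44,0],[44,3],[46,3],[48,3]]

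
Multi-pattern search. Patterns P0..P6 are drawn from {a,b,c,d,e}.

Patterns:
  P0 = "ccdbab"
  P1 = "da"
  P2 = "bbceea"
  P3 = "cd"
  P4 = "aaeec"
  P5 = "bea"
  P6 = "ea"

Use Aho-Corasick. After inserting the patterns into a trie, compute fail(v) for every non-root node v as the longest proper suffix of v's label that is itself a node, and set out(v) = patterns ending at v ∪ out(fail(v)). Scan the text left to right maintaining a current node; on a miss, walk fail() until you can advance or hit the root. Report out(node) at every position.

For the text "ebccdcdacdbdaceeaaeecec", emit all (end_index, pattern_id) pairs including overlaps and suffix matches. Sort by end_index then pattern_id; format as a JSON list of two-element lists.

Build automaton:
Trie nodes:
  n0 'ε': a→16 b→9 c→1 d→7 e→23
  n1 'c': c→2 d→15
  n2 'cc': d→3
  n3 'ccd': b→4
  n4 'ccdb': a→5
  n5 'ccdba': b→6
  n6 'ccdbab': ·  [P0 ends]
  n7 'd': a→8
  n8 'da': ·  [P1 ends]
  n9 'b': b→10 e→21
  n10 'bb': c→11
  n11 'bbc': e→12
  n12 'bbce': e→13
  n13 'bbcee': a→14
  n14 'bbceea': ·  [P2 ends]
  n15 'cd': ·  [P3 ends]
  n16 'a': a→17
  n17 'aa': e→18
  n18 'aae': e→19
  n19 'aaee': c→20
  n20 'aaeec': ·  [P4 ends]
  n21 'be': a→22
  n22 'bea': ·  [P5 ends]
  n23 'e': a→24
  n24 'ea': ·  [P6 ends]

Failure links (BFS by depth):
  fail(1) 'c': from fail(0)=0 chase 'c': 0 ⇒ 0;  out=∅∪out(0)=∅
  fail(7) 'd': from fail(0)=0 chase 'd': 0 ⇒ 0;  out=∅∪out(0)=∅
  fail(9) 'b': from fail(0)=0 chase 'b': 0 ⇒ 0;  out=∅∪out(0)=∅
  fail(16) 'a': from fail(0)=0 chase 'a': 0 ⇒ 0;  out=∅∪out(0)=∅
  fail(23) 'e': from fail(0)=0 chase 'e': 0 ⇒ 0;  out=∅∪out(0)=∅
  fail(2) 'cc': from fail(1)=0 chase 'c': 0 ⇒ 1;  out=∅∪out(1)=∅
  fail(8) 'da': from fail(7)=0 chase 'a': 0 ⇒ 16;  out={1}∪out(16)={1}
  fail(10) 'bb': from fail(9)=0 chase 'b': 0 ⇒ 9;  out=∅∪out(9)=∅
  fail(15) 'cd': from fail(1)=0 chase 'd': 0 ⇒ 7;  out={3}∪out(7)={3}
  fail(17) 'aa': from fail(16)=0 chase 'a': 0 ⇒ 16;  out=∅∪out(16)=∅
  fail(21) 'be': from fail(9)=0 chase 'e': 0 ⇒ 23;  out=∅∪out(23)=∅
  fail(24) 'ea': from fail(23)=0 chase 'a': 0 ⇒ 16;  out={6}∪out(16)={6}
  fail(3) 'ccd': from fail(2)=1 chase 'd': 1 ⇒ 15;  out=∅∪out(15)={3}
  fail(11) 'bbc': from fail(10)=9 chase 'c': 9→0 ⇒ 1;  out=∅∪out(1)=∅
  fail(18) 'aae': from fail(17)=16 chase 'e': 16→0 ⇒ 23;  out=∅∪out(23)=∅
  fail(22) 'bea': from fail(21)=23 chase 'a': 23 ⇒ 24;  out={5}∪out(24)={5,6}
  fail(4) 'ccdb': from fail(3)=15 chase 'b': 15→7→0 ⇒ 9;  out=∅∪out(9)=∅
  fail(12) 'bbce': from fail(11)=1 chase 'e': 1→0 ⇒ 23;  out=∅∪out(23)=∅
  fail(19) 'aaee': from fail(18)=23 chase 'e': 23→0 ⇒ 23;  out=∅∪out(23)=∅
  fail(5) 'ccdba': from fail(4)=9 chase 'a': 9→0 ⇒ 16;  out=∅∪out(16)=∅
  fail(13) 'bbcee': from fail(12)=23 chase 'e': 23→0 ⇒ 23;  out=∅∪out(23)=∅
  fail(20) 'aaeec': from fail(19)=23 chase 'c': 23→0 ⇒ 1;  out={4}∪out(1)={4}
  fail(6) 'ccdbab': from fail(5)=16 chase 'b': 16→0 ⇒ 9;  out={0}∪out(9)={0}
  fail(14) 'bbceea': from fail(13)=23 chase 'a': 23 ⇒ 24;  out={2}∪out(24)={2,6}

Text stream:
i=0 'e': node 0→23
i=1 'b': node 23→9 (fail-walked)
i=2 'c': node 9→1 (fail-walked)
i=3 'c': node 1→2
i=4 'd': node 2→3  ** P3@[3:4]
i=5 'c': node 3→1 (fail-walked)
i=6 'd': node 1→15  ** P3@[5:6]
i=7 'a': node 15→8 (fail-walked)  ** P1@[6:7]
i=8 'c': node 8→1 (fail-walked)
i=9 'd': node 1→15  ** P3@[8:9]
i=10 'b': node 15→9 (fail-walked)
i=11 'd': node 9→7 (fail-walked)
i=12 'a': node 7→8  ** P1@[11:12]
i=13 'c': node 8→1 (fail-walked)
i=14 'e': node 1→23 (fail-walked)
i=15 'e': node 23→23 (fail-walked)
i=16 'a': node 23→24  ** P6@[15:16]
i=17 'a': node 24→17 (fail-walked)
i=18 'e': node 17→18
i=19 'e': node 18→19
i=20 'c': node 19→20  ** P4@[16:20]
i=21 'e': node 20→23 (fail-walked)
i=22 'c': node 23→1 (fail-walked)

Matches: [[4,3],[6,3],[7,1],[9,3],[12,1],[16,6],[20,4]]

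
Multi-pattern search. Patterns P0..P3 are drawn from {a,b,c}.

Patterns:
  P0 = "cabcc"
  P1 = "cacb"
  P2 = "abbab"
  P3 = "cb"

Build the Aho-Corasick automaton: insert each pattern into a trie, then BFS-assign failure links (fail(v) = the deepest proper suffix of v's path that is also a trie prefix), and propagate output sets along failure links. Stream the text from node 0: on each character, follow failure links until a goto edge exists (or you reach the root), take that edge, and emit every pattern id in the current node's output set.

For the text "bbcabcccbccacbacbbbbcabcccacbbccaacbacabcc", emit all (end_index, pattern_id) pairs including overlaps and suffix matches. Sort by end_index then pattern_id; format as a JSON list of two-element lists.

Build:
Trie nodes:
  0='ε' goto a→8 c→1
  1='c' goto a→2 b→13
  2='ca' goto b→3 c→6
  3='cab' goto c→4
  4='cabc' goto c→5
  5='cabcc' goto ·  ←P0
  6='cac' goto b→7
  7='cacb' goto ·  ←P1
  8='a' goto b→9
  9='ab' goto b→10
  10='abb' goto a→11
  11='abba' goto b→12
  12='abbab' goto ·  ←P2
  13='cb' goto ·  ←P3

Failure links (BFS by depth):
  fail(1) 'c': from fail(0)=0 chase 'c': 0 ⇒ 0;  out=∅∪out(0)=∅
  fail(8) 'a': from fail(0)=0 chase 'a': 0 ⇒ 0;  out=∅∪out(0)=∅
  fail(2) 'ca': from fail(1)=0 chase 'a': 0 ⇒ 8;  out=∅∪out(8)=∅
  fail(9) 'ab': from fail(8)=0 chase 'b': 0 ⇒ 0;  out=∅∪out(0)=∅
  fail(13) 'cb': from fail(1)=0 chase 'b': 0 ⇒ 0;  out={3}∪out(0)={3}
  fail(3) 'cab': from fail(2)=8 chase 'b': 8 ⇒ 9;  out=∅∪out(9)=∅
  fail(6) 'cac': from fail(2)=8 chase 'c': 8→0 ⇒ 1;  out=∅∪out(1)=∅
  fail(10) 'abb': from fail(9)=0 chase 'b': 0 ⇒ 0;  out=∅∪out(0)=∅
  fail(4) 'cabc': from fail(3)=9 chase 'c': 9→0 ⇒ 1;  out=∅∪out(1)=∅
  fail(7) 'cacb': from fail(6)=1 chase 'b': 1 ⇒ 13;  out={1}∪out(13)={1,3}
  fail(11) 'abba': from fail(10)=0 chase 'a': 0 ⇒ 8;  out=∅∪out(8)=∅
  fail(5) 'cabcc': from fail(4)=1 chase 'c': 1→0 ⇒ 1;  out={0}∪out(1)={0}
  fail(12) 'abbab': from fail(11)=8 chase 'b': 8 ⇒ 9;  out={2}∪out(9)={2}

Run:
pos 0 'b': at 0
pos 1 'b': at 0
pos 2 'c': at 1
pos 3 'a': at 2
pos 4 'b': at 3
pos 5 'c': at 4
pos 6 'c': at 5  → match P0@[2:6]
pos 7 'c': at 1 (via fail)
pos 8 'b': at 13  → match P3@[7:8]
pos 9 'c': at 1 (via fail)
pos 10 'c': at 1 (via fail)
pos 11 'a': at 2
pos 12 'c': at 6
pos 13 'b': at 7  → match P1@[10:13],P3@[12:13]
pos 14 'a': at 8 (via fail)
pos 15 'c': at 1 (via fail)
pos 16 'b': at 13  → match P3@[15:16]
pos 17 'b': at 0 (via fail)
pos 18 'b': at 0
pos 19 'b': at 0
pos 20 'c': at 1
pos 21 'a': at 2
pos 22 'b': at 3
pos 23 'c': at 4
pos 24 'c': at 5  → match P0@[20:24]
pos 25 'c': at 1 (via fail)
pos 26 'a': at 2
pos 27 'c': at 6
pos 28 'b': at 7  → match P1@[25:28],P3@[27:28]
pos 29 'b': at 0 (via fail)
pos 30 'c': at 1
pos 31 'c': at 1 (via fail)
pos 32 'a': at 2
pos 33 'a': at 8 (via fail)
pos 34 'c': at 1 (via fail)
pos 35 'b': at 13  → match P3@[34:35]
pos 36 'a': at 8 (via fail)
pos 37 'c': at 1 (via fail)
pos 38 'a': at 2
pos 39 'b': at 3
pos 40 'c': at 4
pos 41 'c': at 5  → match P0@[37:41]

Matches: [[6,0],[8,3],[13,1],[13,3],[16,3],[24,0],[28,1],[28,3],[35,3],[41,0]]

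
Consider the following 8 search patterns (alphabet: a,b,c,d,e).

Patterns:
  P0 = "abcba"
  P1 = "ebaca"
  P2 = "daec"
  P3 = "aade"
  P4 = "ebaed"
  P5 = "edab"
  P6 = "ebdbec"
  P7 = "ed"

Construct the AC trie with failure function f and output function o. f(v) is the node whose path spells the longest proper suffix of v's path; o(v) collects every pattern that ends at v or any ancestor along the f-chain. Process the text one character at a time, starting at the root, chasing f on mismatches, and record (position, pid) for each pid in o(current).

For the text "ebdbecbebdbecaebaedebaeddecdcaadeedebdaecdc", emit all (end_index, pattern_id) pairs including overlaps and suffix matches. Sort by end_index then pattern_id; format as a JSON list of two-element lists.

Build automaton:
Trie nodes:
  n0 'ε': a→1 d→11 e→6
  n1 'a': a→15 b→2
  n2 'ab': c→3
  n3 'abc': b→4
  n4 'abcb': a→5
  n5 'abcba': ·  ←P0
  n6 'e': b→7 d→20
  n7 'eb': a→8 d→23
  n8 'eba': c→9 e→18
  n9 'ebac': a→10
  n10 'ebaca': ·  ←P1
  n11 'd': a→12
  n12 'da': e→13
  n13 'dae': c→14
  n14 'daec': ·  ←P2
  n15 'aa': d→16
  n16 'aad': e→17
  n17 'aade': ·  ←P3
  n18 'ebae': d→19
  n19 'ebaed': ·  ←P4
  n20 'ed': a→21  ←P7
  n21 'eda': b→22
  n22 'edab': ·  ←P5
  n23 'ebd': b→24
  n24 'ebdb': e→25
  n25 'ebdbe': c→26
  n26 'ebdbec': ·  ←P6

BFS fail/out derivation:
  n1('a'): parent n0 fail=0; on 'a' 0 → fail=0;  out ∅∪∅=∅
  n6('e'): parent n0 fail=0; on 'e' 0 → fail=0;  out ∅∪∅=∅
  n11('d'): parent n0 fail=0; on 'd' 0 → fail=0;  out ∅∪∅=∅
  n2('ab'): parent n1 fail=0; on 'b' 0 → fail=0;  out ∅∪∅=∅
  n7('eb'): parent n6 fail=0; on 'b' 0 → fail=0;  out ∅∪∅=∅
  n12('da'): parent n11 fail=0; on 'a' 0 → fail=1;  out ∅∪∅=∅
  n15('aa'): parent n1 fail=0; on 'a' 0 → fail=1;  out ∅∪∅=∅
  n20('ed'): parent n6 fail=0; on 'd' 0 → fail=11;  out {7}∪∅={7}
  n3('abc'): parent n2 fail=0; on 'c' 0 → fail=0;  out ∅∪∅=∅
  n8('eba'): parent n7 fail=0; on 'a' 0 → fail=1;  out ∅∪∅=∅
  n13('dae'): parent n12 fail=1; on 'e' 1→0 → fail=6;  out ∅∪∅=∅
  n16('aad'): parent n15 fail=1; on 'd' 1→0 → fail=11;  out ∅∪∅=∅
  n21('eda'): parent n20 fail=11; on 'a' 11 → fail=12;  out ∅∪∅=∅
  n23('ebd'): parent n7 fail=0; on 'd' 0 → fail=11;  out ∅∪∅=∅
  n4('abcb'): parent n3 fail=0; on 'b' 0 → fail=0;  out ∅∪∅=∅
  n9('ebac'): parent n8 fail=1; on 'c' 1→0 → fail=0;  out ∅∪∅=∅
  n14('daec'): parent n13 fail=6; on 'c' 6→0 → fail=0;  out {2}∪∅={2}
  n17('aade'): parent n16 fail=11; on 'e' 11→0 → fail=6;  out {3}∪∅={3}
  n18('ebae'): parent n8 fail=1; on 'e' 1→0 → fail=6;  out ∅∪∅=∅
  n22('edab'): parent n21 fail=12; on 'b' 12→1 → fail=2;  out {5}∪∅={5}
  n24('ebdb'): parent n23 fail=11; on 'b' 11→0 → fail=0;  out ∅∪∅=∅
  n5('abcba'): parent n4 fail=0; on 'a' 0 → fail=1;  out {0}∪∅={0}
  n10('ebaca'): parent n9 fail=0; on 'a' 0 → fail=1;  out {1}∪∅={1}
  n19('ebaed'): parent n18 fail=6; on 'd' 6 → fail=20;  out {4}∪{7}={4,7}
  n25('ebdbe'): parent n24 fail=0; on 'e' 0 → fail=6;  out ∅∪∅=∅
  n26('ebdbec'): parent n25 fail=6; on 'c' 6→0 → fail=0;  out {6}∪∅={6}

Text stream:
i=0 'e': node 0→6
i=1 'b': node 6→7
i=2 'd': node 7→23
i=3 'b': node 23→24
i=4 'e': node 24→25
i=5 'c': node 25→26  emit P6@[0:5]
i=6 'b': node 26→0 ·f
i=7 'e': node 0→6
i=8 'b': node 6→7
i=9 'd': node 7→23
i=10 'b': node 23→24
i=11 'e': node 24→25
i=12 'c': node 25→26  emit P6@[7:12]
i=13 'a': node 26→1 ·f
i=14 'e': node 1→6 ·f
i=15 'b': node 6→7
i=16 'a': node 7→8
i=17 'e': node 8→18
i=18 'd': node 18→19  emit P4@[14:18],P7@[17:18]
i=19 'e': node 19→6 ·f
i=20 'b': node 6→7
i=21 'a': node 7→8
i=22 'e': node 8→18
i=23 'd': node 18→19  emit P4@[19:23],P7@[22:23]
i=24 'd': node 19→11 ·f
i=25 'e': node 11→6 ·f
i=26 'c': node 6→0 ·f
i=27 'd': node 0→11
i=28 'c': node 11→0 ·f
i=29 'a': node 0→1
i=30 'a': node 1→15
i=31 'd': node 15→16
i=32 'e': node 16→17  emit P3@[29:32]
i=33 'e': node 17→6 ·f
i=34 'd': node 6→20  emit P7@[33:34]
i=35 'e': node 20→6 ·f
i=36 'b': node 6→7
i=37 'd': node 7→23
i=38 'a': node 23→12 ·f
i=39 'e': node 12→13
i=40 'c': node 13→14  emit P2@[37:40]
i=41 'd': node 14→11 ·f
i=42 'c': node 11→0 ·f

Matches: [[5,6],[12,6],[18,4],[18,7],[23,4],[23,7],[32,3],[34,7],[40,2]]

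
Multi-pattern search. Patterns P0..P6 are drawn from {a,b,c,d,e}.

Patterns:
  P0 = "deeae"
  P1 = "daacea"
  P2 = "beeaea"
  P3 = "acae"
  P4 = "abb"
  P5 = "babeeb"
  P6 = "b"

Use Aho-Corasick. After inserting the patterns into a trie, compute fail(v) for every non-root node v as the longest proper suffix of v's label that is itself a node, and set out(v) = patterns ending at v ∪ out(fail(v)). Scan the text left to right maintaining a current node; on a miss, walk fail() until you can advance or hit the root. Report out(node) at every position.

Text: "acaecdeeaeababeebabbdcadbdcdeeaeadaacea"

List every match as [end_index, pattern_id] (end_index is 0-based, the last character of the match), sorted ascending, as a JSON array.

Build automaton:
Trie nodes:
  0='ε' goto a→17 b→11 d→1
  1='d' goto a→6 e→2
  2='de' goto e→3
  3='dee' goto a→4
  4='deea' goto e→5
  5='deeae' goto ·  ←P0
  6='da' goto a→7
  7='daa' goto c→8
  8='daac' goto e→9
  9='daace' goto a→10
  10='daacea' goto ·  ←P1
  11='b' goto a→23 e→12  ←P6
  12='be' goto e→13
  13='bee' goto a→14
  14='beea' goto e→15
  15='beeae' goto a→16
  16='beeaea' goto ·  ←P2
  17='a' goto b→21 c→18
  18='ac' goto a→19
  19='aca' goto e→20
  20='acae' goto ·  ←P3
  21='ab' goto b→22
  22='abb' goto ·  ←P4
  23='ba' goto b→24
  24='bab' goto e→25
  25='babe' goto e→26
  26='babee' goto b→27
  27='babeeb' goto ·  ←P5

BFS fail/out derivation:
  n1('d'): parent n0 fail=0; on 'd' 0 → fail=0;  out ∅∪∅=∅
  n11('b'): parent n0 fail=0; on 'b' 0 → fail=0;  out {6}∪∅={6}
  n17('a'): parent n0 fail=0; on 'a' 0 → fail=0;  out ∅∪∅=∅
  n2('de'): parent n1 fail=0; on 'e' 0 → fail=0;  out ∅∪∅=∅
  n6('da'): parent n1 fail=0; on 'a' 0 → fail=17;  out ∅∪∅=∅
  n12('be'): parent n11 fail=0; on 'e' 0 → fail=0;  out ∅∪∅=∅
  n18('ac'): parent n17 fail=0; on 'c' 0 → fail=0;  out ∅∪∅=∅
  n21('ab'): parent n17 fail=0; on 'b' 0 → fail=11;  out ∅∪{6}={6}
  n23('ba'): parent n11 fail=0; on 'a' 0 → fail=17;  out ∅∪∅=∅
  n3('dee'): parent n2 fail=0; on 'e' 0 → fail=0;  out ∅∪∅=∅
  n7('daa'): parent n6 fail=17; on 'a' 17→0 → fail=17;  out ∅∪∅=∅
  n13('bee'): parent n12 fail=0; on 'e' 0 → fail=0;  out ∅∪∅=∅
  n19('aca'): parent n18 fail=0; on 'a' 0 → fail=17;  out ∅∪∅=∅
  n22('abb'): parent n21 fail=11; on 'b' 11→0 → fail=11;  out {4}∪{6}={4,6}
  n24('bab'): parent n23 fail=17; on 'b' 17 → fail=21;  out ∅∪{6}={6}
  n4('deea'): parent n3 fail=0; on 'a' 0 → fail=17;  out ∅∪∅=∅
  n8('daac'): parent n7 fail=17; on 'c' 17 → fail=18;  out ∅∪∅=∅
  n14('beea'): parent n13 fail=0; on 'a' 0 → fail=17;  out ∅∪∅=∅
  n20('acae'): parent n19 fail=17; on 'e' 17→0 → fail=0;  out {3}∪∅={3}
  n25('babe'): parent n24 fail=21; on 'e' 21→11 → fail=12;  out ∅∪∅=∅
  n5('deeae'): parent n4 fail=17; on 'e' 17→0 → fail=0;  out {0}∪∅={0}
  n9('daace'): parent n8 fail=18; on 'e' 18→0 → fail=0;  out ∅∪∅=∅
  n15('beeae'): parent n14 fail=17; on 'e' 17→0 → fail=0;  out ∅∪∅=∅
  n26('babee'): parent n25 fail=12; on 'e' 12 → fail=13;  out ∅∪∅=∅
  n10('daacea'): parent n9 fail=0; on 'a' 0 → fail=17;  out {1}∪∅={1}
  n16('beeaea'): parent n15 fail=0; on 'a' 0 → fail=17;  out {2}∪∅={2}
  n27('babeeb'): parent n26 fail=13; on 'b' 13→0 → fail=11;  out {5}∪{6}={5,6}

Scan:
i=0 'a': node 0→17
i=1 'c': node 17→18
i=2 'a': node 18→19
i=3 'e': node 19→20  ** P3@[0:3]
i=4 'c': node 20→0 (fail-walked)
i=5 'd': node 0→1
i=6 'e': node 1→2
i=7 'e': node 2→3
i=8 'a': node 3→4
i=9 'e': node 4→5  ** P0@[5:9]
i=10 'a': node 5→17 (fail-walked)
i=11 'b': node 17→21  ** P6@[11:11]
i=12 'a': node 21→23 (fail-walked)
i=13 'b': node 23→24  ** P6@[13:13]
i=14 'e': node 24→25
i=15 'e': node 25→26
i=16 'b': node 26→27  ** P5@[11:16],P6@[16:16]
i=17 'a': node 27→23 (fail-walked)
i=18 'b': node 23→24  ** P6@[18:18]
i=19 'b': node 24→22 (fail-walked)  ** P4@[17:19],P6@[19:19]
i=20 'd': node 22→1 (fail-walked)
i=21 'c': node 1→0 (fail-walked)
i=22 'a': node 0→17
i=23 'd': node 17→1 (fail-walked)
i=24 'b': node 1→11 (fail-walked)  ** P6@[24:24]
i=25 'd': node 11→1 (fail-walked)
i=26 'c': node 1→0 (fail-walked)
i=27 'd': node 0→1
i=28 'e': node 1→2
i=29 'e': node 2→3
i=30 'a': node 3→4
i=31 'e': node 4→5  ** P0@[27:31]
i=32 'a': node 5→17 (fail-walked)
i=33 'd': node 17→1 (fail-walked)
i=34 'a': node 1→6
i=35 'a': node 6→7
i=36 'c': node 7→8
i=37 'e': node 8→9
i=38 'a': node 9→10  ** P1@[33:38]

Matches: [[3,3],[9,0],[11,6],[13,6],[16,5],[16,6],[18,6],[19,4],[19,6],[24,6],[31,0],[38,1]]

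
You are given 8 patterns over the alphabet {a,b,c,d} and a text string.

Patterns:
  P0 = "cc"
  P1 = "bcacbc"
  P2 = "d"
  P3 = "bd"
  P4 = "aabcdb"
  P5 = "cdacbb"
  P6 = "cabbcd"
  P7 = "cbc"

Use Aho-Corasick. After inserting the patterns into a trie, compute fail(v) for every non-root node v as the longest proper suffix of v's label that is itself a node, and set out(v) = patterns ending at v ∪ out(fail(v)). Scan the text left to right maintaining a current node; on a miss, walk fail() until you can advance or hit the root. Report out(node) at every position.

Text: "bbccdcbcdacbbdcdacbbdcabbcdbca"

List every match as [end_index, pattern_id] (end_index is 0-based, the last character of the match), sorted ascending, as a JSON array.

Build automaton:
Trie nodes:
  0='ε' goto a→11 b→3 c→1 d→9
  1='c' goto a→22 b→27 c→2 d→17
  2='cc' goto ·  ←P0
  3='b' goto c→4 d→10
  4='bc' goto a→5
  5='bca' goto c→6
  6='bcac' goto b→7
  7='bcacb' goto c→8
  8='bcacbc' goto ·  ←P1
  9='d' goto ·  ←P2
  10='bd' goto ·  ←P3
  11='a' goto a→12
  12='aa' goto b→13
  13='aab' goto c→14
  14='aabc' goto d→15
  15='aabcd' goto b→16
  16='aabcdb' goto ·  ←P4
  17='cd' goto a→18
  18='cda' goto c→19
  19='cdac' goto b→20
  20='cdacb' goto b→21
  21='cdacbb' goto ·  ←P5
  22='ca' goto b→23
  23='cab' goto b→24
  24='cabb' goto c→25
  25='cabbc' goto d→26
  26='cabbcd' goto ·  ←P6
  27='cb' goto c→28
  28='cbc' goto ·  ←P7

BFS fail/out derivation:
  n1('c'): parent n0 fail=0; on 'c' 0 → fail=0;  out ∅∪∅=∅
  n3('b'): parent n0 fail=0; on 'b' 0 → fail=0;  out ∅∪∅=∅
  n9('d'): parent n0 fail=0; on 'd' 0 → fail=0;  out {2}∪∅={2}
  n11('a'): parent n0 fail=0; on 'a' 0 → fail=0;  out ∅∪∅=∅
  n2('cc'): parent n1 fail=0; on 'c' 0 → fail=1;  out {0}∪∅={0}
  n4('bc'): parent n3 fail=0; on 'c' 0 → fail=1;  out ∅∪∅=∅
  n10('bd'): parent n3 fail=0; on 'd' 0 → fail=9;  out {3}∪{2}={2,3}
  n12('aa'): parent n11 fail=0; on 'a' 0 → fail=11;  out ∅∪∅=∅
  n17('cd'): parent n1 fail=0; on 'd' 0 → fail=9;  out ∅∪{2}={2}
  n22('ca'): parent n1 fail=0; on 'a' 0 → fail=11;  out ∅∪∅=∅
  n27('cb'): parent n1 fail=0; on 'b' 0 → fail=3;  out ∅∪∅=∅
  n5('bca'): parent n4 fail=1; on 'a' 1 → fail=22;  out ∅∪∅=∅
  n13('aab'): parent n12 fail=11; on 'b' 11→0 → fail=3;  out ∅∪∅=∅
  n18('cda'): parent n17 fail=9; on 'a' 9→0 → fail=11;  out ∅∪∅=∅
  n23('cab'): parent n22 fail=11; on 'b' 11→0 → fail=3;  out ∅∪∅=∅
  n28('cbc'): parent n27 fail=3; on 'c' 3 → fail=4;  out {7}∪∅={7}
  n6('bcac'): parent n5 fail=22; on 'c' 22→11→0 → fail=1;  out ∅∪∅=∅
  n14('aabc'): parent n13 fail=3; on 'c' 3 → fail=4;  out ∅∪∅=∅
  n19('cdac'): parent n18 fail=11; on 'c' 11→0 → fail=1;  out ∅∪∅=∅
  n24('cabb'): parent n23 fail=3; on 'b' 3→0 → fail=3;  out ∅∪∅=∅
  n7('bcacb'): parent n6 fail=1; on 'b' 1 → fail=27;  out ∅∪∅=∅
  n15('aabcd'): parent n14 fail=4; on 'd' 4→1 → fail=17;  out ∅∪{2}={2}
  n20('cdacb'): parent n19 fail=1; on 'b' 1 → fail=27;  out ∅∪∅=∅
  n25('cabbc'): parent n24 fail=3; on 'c' 3 → fail=4;  out ∅∪∅=∅
  n8('bcacbc'): parent n7 fail=27; on 'c' 27 → fail=28;  out {1}∪{7}={1,7}
  n16('aabcdb'): parent n15 fail=17; on 'b' 17→9→0 → fail=3;  out {4}∪∅={4}
  n21('cdacbb'): parent n20 fail=27; on 'b' 27→3→0 → fail=3;  out {5}∪∅={5}
  n26('cabbcd'): parent n25 fail=4; on 'd' 4→1 → fail=17;  out {6}∪{2}={2,6}

Text stream:
pos 0 'b': at 3
pos 1 'b': at 3 (fail-walked)
pos 2 'c': at 4
pos 3 'c': at 2 (fail-walked)  ** P0@[2:3]
pos 4 'd': at 17 (fail-walked)  ** P2@[4:4]
pos 5 'c': at 1 (fail-walked)
pos 6 'b': at 27
pos 7 'c': at 28  ** P7@[5:7]
pos 8 'd': at 17 (fail-walked)  ** P2@[8:8]
pos 9 'a': at 18
pos 10 'c': at 19
pos 11 'b': at 20
pos 12 'b': at 21  ** P5@[7:12]
pos 13 'd': at 10 (fail-walked)  ** P2@[13:13],P3@[12:13]
pos 14 'c': at 1 (fail-walked)
pos 15 'd': at 17  ** P2@[15:15]
pos 16 'a': at 18
pos 17 'c': at 19
pos 18 'b': at 20
pos 19 'b': at 21  ** P5@[14:19]
pos 20 'd': at 10 (fail-walked)  ** P2@[20:20],P3@[19:20]
pos 21 'c': at 1 (fail-walked)
pos 22 'a': at 22
pos 23 'b': at 23
pos 24 'b': at 24
pos 25 'c': at 25
pos 26 'd': at 26  ** P2@[26:26],P6@[21:26]
pos 27 'b': at 3 (fail-walked)
pos 28 'c': at 4
pos 29 'a': at 5

Matches: [[3,0],[4,2],[7,7],[8,2],[12,5],[13,2],[13,3],[15,2],[19,5],[20,2],[20,3],[26,2],[26,6]]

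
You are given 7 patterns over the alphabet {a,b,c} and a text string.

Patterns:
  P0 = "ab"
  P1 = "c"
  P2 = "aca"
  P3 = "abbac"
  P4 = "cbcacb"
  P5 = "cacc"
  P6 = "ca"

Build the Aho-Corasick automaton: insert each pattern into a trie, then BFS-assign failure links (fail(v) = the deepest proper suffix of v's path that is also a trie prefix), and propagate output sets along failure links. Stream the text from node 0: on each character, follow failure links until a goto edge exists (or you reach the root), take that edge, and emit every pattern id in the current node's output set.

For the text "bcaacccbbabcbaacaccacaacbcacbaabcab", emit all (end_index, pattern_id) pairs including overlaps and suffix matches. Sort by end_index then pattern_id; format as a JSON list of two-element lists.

Construct AC machine:
Trie (insert patterns):
  n0 'ε': a→1 c→3
  n1 'a': b→2 c→4
  n2 'ab': b→6  [P0 ends]
  n3 'c': a→14 b→9  [P1 ends]
  n4 'ac': a→5
  n5 'aca': ·  [P2 ends]
  n6 'abb': a→7
  n7 'abba': c→8
  n8 'abbac': ·  [P3 ends]
  n9 'cb': c→10
  n10 'cbc': a→11
  n11 'cbca': c→12
  n12 'cbcac': b→13
  n13 'cbcacb': ·  [P4 ends]
  n14 'ca': c→15  [P6 ends]
  n15 'cac': c→16
  n16 'cacc': ·  [P5 ends]

Failure links (BFS by depth):
  n1('a'): parent n0 fail=0; on 'a' 0 → fail=0;  out ∅∪∅=∅
  n3('c'): parent n0 fail=0; on 'c' 0 → fail=0;  out {1}∪∅={1}
  n2('ab'): parent n1 fail=0; on 'b' 0 → fail=0;  out {0}∪∅={0}
  n4('ac'): parent n1 fail=0; on 'c' 0 → fail=3;  out ∅∪{1}={1}
  n9('cb'): parent n3 fail=0; on 'b' 0 → fail=0;  out ∅∪∅=∅
  n14('ca'): parent n3 fail=0; on 'a' 0 → fail=1;  out {6}∪∅={6}
  n5('aca'): parent n4 fail=3; on 'a' 3 → fail=14;  out {2}∪{6}={2,6}
  n6('abb'): parent n2 fail=0; on 'b' 0 → fail=0;  out ∅∪∅=∅
  n10('cbc'): parent n9 fail=0; on 'c' 0 → fail=3;  out ∅∪{1}={1}
  n15('cac'): parent n14 fail=1; on 'c' 1 → fail=4;  out ∅∪{1}={1}
  n7('abba'): parent n6 fail=0; on 'a' 0 → fail=1;  out ∅∪∅=∅
  n11('cbca'): parent n10 fail=3; on 'a' 3 → fail=14;  out ∅∪{6}={6}
  n16('cacc'): parent n15 fail=4; on 'c' 4→3→0 → fail=3;  out {5}∪{1}={1,5}
  n8('abbac'): parent n7 fail=1; on 'c' 1 → fail=4;  out {3}∪{1}={1,3}
  n12('cbcac'): parent n11 fail=14; on 'c' 14 → fail=15;  out ∅∪{1}={1}
  n13('cbcacb'): parent n12 fail=15; on 'b' 15→4→3 → fail=9;  out {4}∪∅={4}

Scan:
pos 0 'b': at 0
pos 1 'c': at 3  ** P1@[1:1]
pos 2 'a': at 14  ** P6@[1:2]
pos 3 'a': at 1 (via fail)
pos 4 'c': at 4  ** P1@[4:4]
pos 5 'c': at 3 (via fail)  ** P1@[5:5]
pos 6 'c': at 3 (via fail)  ** P1@[6:6]
pos 7 'b': at 9
pos 8 'b': at 0 (via fail)
pos 9 'a': at 1
pos 10 'b': at 2  ** P0@[9:10]
pos 11 'c': at 3 (via fail)  ** P1@[11:11]
pos 12 'b': at 9
pos 13 'a': at 1 (via fail)
pos 14 'a': at 1 (via fail)
pos 15 'c': at 4  ** P1@[15:15]
pos 16 'a': at 5  ** P2@[14:16],P6@[15:16]
pos 17 'c': at 15 (via fail)  ** P1@[17:17]
pos 18 'c': at 16  ** P1@[18:18],P5@[15:18]
pos 19 'a': at 14 (via fail)  ** P6@[18:19]
pos 20 'c': at 15  ** P1@[20:20]
pos 21 'a': at 5 (via fail)  ** P2@[19:21],P6@[20:21]
pos 22 'a': at 1 (via fail)
pos 23 'c': at 4  ** P1@[23:23]
pos 24 'b': at 9 (via fail)
pos 25 'c': at 10  ** P1@[25:25]
pos 26 'a': at 11  ** P6@[25:26]
pos 27 'c': at 12  ** P1@[27:27]
pos 28 'b': at 13  ** P4@[23:28]
pos 29 'a': at 1 (via fail)
pos 30 'a': at 1 (via fail)
pos 31 'b': at 2  ** P0@[30:31]
pos 32 'c': at 3 (via fail)  ** P1@[32:32]
pos 33 'a': at 14  ** P6@[32:33]
pos 34 'b': at 2 (via fail)  ** P0@[33:34]

All matches (sorted): [[1,1],[2,6],[4,1],[5,1],[6,1],[10,0],[11,1],[15,1],[16,2],[16,6],[17,1],[18,1],[18,5],[19,6],[20,1],[21,2],[21,6],[23,1],[25,1],[26,6],[27,1],[28,4],[31,0],[32,1],[33,6],[34,0]]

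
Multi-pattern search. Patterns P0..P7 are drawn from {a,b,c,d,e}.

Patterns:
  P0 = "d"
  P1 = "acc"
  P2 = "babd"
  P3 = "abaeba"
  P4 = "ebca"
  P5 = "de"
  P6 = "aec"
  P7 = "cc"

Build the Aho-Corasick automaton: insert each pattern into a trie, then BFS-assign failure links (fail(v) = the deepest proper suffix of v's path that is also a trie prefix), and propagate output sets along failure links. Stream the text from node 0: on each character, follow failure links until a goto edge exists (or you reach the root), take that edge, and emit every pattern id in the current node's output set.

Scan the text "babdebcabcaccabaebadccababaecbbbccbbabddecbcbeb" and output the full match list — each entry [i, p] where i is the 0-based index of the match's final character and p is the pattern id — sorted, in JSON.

Construct AC machine:
Trie (insert patterns):
  0='ε' goto a→2 b→5 c→21 d→1 e→14
  1='d' goto e→18  ←P0
  2='a' goto b→9 c→3 e→19
  3='ac' goto c→4
  4='acc' goto ·  ←P1
  5='b' goto a→6
  6='ba' goto b→7
  7='bab' goto d→8
  8='babd' goto ·  ←P2
  9='ab' goto a→10
  10='aba' goto e→11
  11='abae' goto b→12
  12='abaeb' goto a→13
  13='abaeba' goto ·  ←P3
  14='e' goto b→15
  15='eb' goto c→16
  16='ebc' goto a→17
  17='ebca' goto ·  ←P4
  18='de' goto ·  ←P5
  19='ae' goto c→20
  20='aec' goto ·  ←P6
  21='c' goto c→22
  22='cc' goto ·  ←P7

Failure links (BFS by depth):
  fail(1) 'd': from fail(0)=0 chase 'd': 0 ⇒ 0;  out={0}∪out(0)={0}
  fail(2) 'a': from fail(0)=0 chase 'a': 0 ⇒ 0;  out=∅∪out(0)=∅
  fail(5) 'b': from fail(0)=0 chase 'b': 0 ⇒ 0;  out=∅∪out(0)=∅
  fail(14) 'e': from fail(0)=0 chase 'e': 0 ⇒ 0;  out=∅∪out(0)=∅
  fail(21) 'c': from fail(0)=0 chase 'c': 0 ⇒ 0;  out=∅∪out(0)=∅
  fail(3) 'ac': from fail(2)=0 chase 'c': 0 ⇒ 21;  out=∅∪out(21)=∅
  fail(6) 'ba': from fail(5)=0 chase 'a': 0 ⇒ 2;  out=∅∪out(2)=∅
  fail(9) 'ab': from fail(2)=0 chase 'b': 0 ⇒ 5;  out=∅∪out(5)=∅
  fail(15) 'eb': from fail(14)=0 chase 'b': 0 ⇒ 5;  out=∅∪out(5)=∅
  fail(18) 'de': from fail(1)=0 chase 'e': 0 ⇒ 14;  out={5}∪out(14)={5}
  fail(19) 'ae': from fail(2)=0 chase 'e': 0 ⇒ 14;  out=∅∪out(14)=∅
  fail(22) 'cc': from fail(21)=0 chase 'c': 0 ⇒ 21;  out={7}∪out(21)={7}
  fail(4) 'acc': from fail(3)=21 chase 'c': 21 ⇒ 22;  out={1}∪out(22)={1,7}
  fail(7) 'bab': from fail(6)=2 chase 'b': 2 ⇒ 9;  out=∅∪out(9)=∅
  fail(10) 'aba': from fail(9)=5 chase 'a': 5 ⇒ 6;  out=∅∪out(6)=∅
  fail(16) 'ebc': from fail(15)=5 chase 'c': 5→0 ⇒ 21;  out=∅∪out(21)=∅
  fail(20) 'aec': from fail(19)=14 chase 'c': 14→0 ⇒ 21;  out={6}∪out(21)={6}
  fail(8) 'babd': from fail(7)=9 chase 'd': 9→5→0 ⇒ 1;  out={2}∪out(1)={0,2}
  fail(11) 'abae': from fail(10)=6 chase 'e': 6→2 ⇒ 19;  out=∅∪out(19)=∅
  fail(17) 'ebca': from fail(16)=21 chase 'a': 21→0 ⇒ 2;  out={4}∪out(2)={4}
  fail(12) 'abaeb': from fail(11)=19 chase 'b': 19→14 ⇒ 15;  out=∅∪out(15)=∅
  fail(13) 'abaeba': from fail(12)=15 chase 'a': 15→5 ⇒ 6;  out={3}∪out(6)={3}

Scan:
i=0 'b': node 0→5
i=1 'a': node 5→6
i=2 'b': node 6→7
i=3 'd': node 7→8  → match P0@[3:3],P2@[0:3]
i=4 'e': node 8→18 (fail-walked)  → match P5@[3:4]
i=5 'b': node 18→15 (fail-walked)
i=6 'c': node 15→16
i=7 'a': node 16→17  → match P4@[4:7]
i=8 'b': node 17→9 (fail-walked)
i=9 'c': node 9→21 (fail-walked)
i=10 'a': node 21→2 (fail-walked)
i=11 'c': node 2→3
i=12 'c': node 3→4  → match P1@[10:12],P7@[11:12]
i=13 'a': node 4→2 (fail-walked)
i=14 'b': node 2→9
i=15 'a': node 9→10
i=16 'e': node 10→11
i=17 'b': node 11→12
i=18 'a': node 12→13  → match P3@[13:18]
i=19 'd': node 13→1 (fail-walked)  → match P0@[19:19]
i=20 'c': node 1→21 (fail-walked)
i=21 'c': node 21→22  → match P7@[20:21]
i=22 'a': node 22→2 (fail-walked)
i=23 'b': node 2→9
i=24 'a': node 9→10
i=25 'b': node 10→7 (fail-walked)
i=26 'a': node 7→10 (fail-walked)
i=27 'e': node 10→11
i=28 'c': node 11→20 (fail-walked)  → match P6@[26:28]
i=29 'b': node 20→5 (fail-walked)
i=30 'b': node 5→5 (fail-walked)
i=31 'b': node 5→5 (fail-walked)
i=32 'c': node 5→21 (fail-walked)
i=33 'c': node 21→22  → match P7@[32:33]
i=34 'b': node 22→5 (fail-walked)
i=35 'b': node 5→5 (fail-walked)
i=36 'a': node 5→6
i=37 'b': node 6→7
i=38 'd': node 7→8  → match P0@[38:38],P2@[35:38]
i=39 'd': node 8→1 (fail-walked)  → match P0@[39:39]
i=40 'e': node 1→18  → match P5@[39:40]
i=41 'c': node 18→21 (fail-walked)
i=42 'b': node 21→5 (fail-walked)
i=43 'c': node 5→21 (fail-walked)
i=44 'b': node 21→5 (fail-walked)
i=45 'e': node 5→14 (fail-walked)
i=46 'b': node 14→15

All matches (sorted): [[3,0],[3,2],[4,5],[7,4],[12,1],[12,7],[18,3],[19,0],[21,7],[28,6],[33,7],[38,0],[38,2],[39,0],[40,5]]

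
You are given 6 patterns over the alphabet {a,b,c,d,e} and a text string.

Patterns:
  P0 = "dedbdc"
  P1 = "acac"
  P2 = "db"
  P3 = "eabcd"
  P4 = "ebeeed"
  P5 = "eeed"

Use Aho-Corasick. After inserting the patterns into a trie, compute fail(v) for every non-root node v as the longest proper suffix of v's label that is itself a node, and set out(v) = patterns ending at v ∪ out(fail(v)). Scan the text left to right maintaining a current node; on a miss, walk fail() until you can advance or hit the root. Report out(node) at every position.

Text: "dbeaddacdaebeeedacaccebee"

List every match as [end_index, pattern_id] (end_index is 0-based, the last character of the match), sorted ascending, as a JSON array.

Build:
Trie nodes:
  n0 'ε': a→7 d→1 e→12
  n1 'd': b→11 e→2
  n2 'de': d→3
  n3 'ded': b→4
  n4 'dedb': d→5
  n5 'dedbd': c→6
  n6 'dedbdc': ·  [P0 ends]
  n7 'a': c→8
  n8 'ac': a→9
  n9 'aca': c→10
  n10 'acac': ·  [P1 ends]
  n11 'db': ·  [P2 ends]
  n12 'e': a→13 b→17 e→22
  n13 'ea': b→14
  n14 'eab': c→15
  n15 'eabc': d→16
  n16 'eabcd': ·  [P3 ends]
  n17 'eb': e→18
  n18 'ebe': e→19
  n19 'ebee': e→20
  n20 'ebeee': d→21
  n21 'ebeeed': ·  [P4 ends]
  n22 'ee': e→23
  n23 'eee': d→24
  n24 'eeed': ·  [P5 ends]

Failure links (BFS by depth):
  n1('d'): parent n0 fail=0; on 'd' 0 → fail=0;  out ∅∪∅=∅
  n7('a'): parent n0 fail=0; on 'a' 0 → fail=0;  out ∅∪∅=∅
  n12('e'): parent n0 fail=0; on 'e' 0 → fail=0;  out ∅∪∅=∅
  n2('de'): parent n1 fail=0; on 'e' 0 → fail=12;  out ∅∪∅=∅
  n8('ac'): parent n7 fail=0; on 'c' 0 → fail=0;  out ∅∪∅=∅
  n11('db'): parent n1 fail=0; on 'b' 0 → fail=0;  out {2}∪∅={2}
  n13('ea'): parent n12 fail=0; on 'a' 0 → fail=7;  out ∅∪∅=∅
  n17('eb'): parent n12 fail=0; on 'b' 0 → fail=0;  out ∅∪∅=∅
  n22('ee'): parent n12 fail=0; on 'e' 0 → fail=12;  out ∅∪∅=∅
  n3('ded'): parent n2 fail=12; on 'd' 12→0 → fail=1;  out ∅∪∅=∅
  n9('aca'): parent n8 fail=0; on 'a' 0 → fail=7;  out ∅∪∅=∅
  n14('eab'): parent n13 fail=7; on 'b' 7→0 → fail=0;  out ∅∪∅=∅
  n18('ebe'): parent n17 fail=0; on 'e' 0 → fail=12;  out ∅∪∅=∅
  n23('eee'): parent n22 fail=12; on 'e' 12 → fail=22;  out ∅∪∅=∅
  n4('dedb'): parent n3 fail=1; on 'b' 1 → fail=11;  out ∅∪{2}={2}
  n10('acac'): parent n9 fail=7; on 'c' 7 → fail=8;  out {1}∪∅={1}
  n15('eabc'): parent n14 fail=0; on 'c' 0 → fail=0;  out ∅∪∅=∅
  n19('ebee'): parent n18 fail=12; on 'e' 12 → fail=22;  out ∅∪∅=∅
  n24('eeed'): parent n23 fail=22; on 'd' 22→12→0 → fail=1;  out {5}∪∅={5}
  n5('dedbd'): parent n4 fail=11; on 'd' 11→0 → fail=1;  out ∅∪∅=∅
  n16('eabcd'): parent n15 fail=0; on 'd' 0 → fail=1;  out {3}∪∅={3}
  n20('ebeee'): parent n19 fail=22; on 'e' 22 → fail=23;  out ∅∪∅=∅
  n6('dedbdc'): parent n5 fail=1; on 'c' 1→0 → fail=0;  out {0}∪∅={0}
  n21('ebeeed'): parent n20 fail=23; on 'd' 23 → fail=24;  out {4}∪{5}={4,5}

Text stream:
[0] read 'd'  n0⇒n1
[1] read 'b'  n1⇒n11  ** P2@[0:1]
[2] read 'e'  n11⇒n12 ·f
[3] read 'a'  n12⇒n13
[4] read 'd'  n13⇒n1 ·f
[5] read 'd'  n1⇒n1 ·f
[6] read 'a'  n1⇒n7 ·f
[7] read 'c'  n7⇒n8
[8] read 'd'  n8⇒n1 ·f
[9] read 'a'  n1⇒n7 ·f
[10] read 'e'  n7⇒n12 ·f
[11] read 'b'  n12⇒n17
[12] read 'e'  n17⇒n18
[13] read 'e'  n18⇒n19
[14] read 'e'  n19⇒n20
[15] read 'd'  n20⇒n21  ** P4@[10:15],P5@[12:15]
[16] read 'a'  n21⇒n7 ·f
[17] read 'c'  n7⇒n8
[18] read 'a'  n8⇒n9
[19] read 'c'  n9⇒n10  ** P1@[16:19]
[20] read 'c'  n10⇒n0 ·f
[21] read 'e'  n0⇒n12
[22] read 'b'  n12⇒n17
[23] read 'e'  n17⇒n18
[24] read 'e'  n18⇒n19

Result: [[1,2],[15,4],[15,5],[19,1]]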